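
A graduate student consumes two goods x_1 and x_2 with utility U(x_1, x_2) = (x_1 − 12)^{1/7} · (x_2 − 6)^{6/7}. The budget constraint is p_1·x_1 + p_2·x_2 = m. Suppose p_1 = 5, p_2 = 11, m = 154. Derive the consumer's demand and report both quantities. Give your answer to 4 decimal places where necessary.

Substituting into the budget: x_1* = 12 + 1/7·(m − 12·p_1 − 6·p_2)/p_1, and x_2* = 6 + 6/7·(…)/p_2.
Discretionary income = 154 − 12·5 − 6·11 = 28; x_1* = 12 + 1/7·28/5 = 12.8; x_2* = 6 + 6/7·28/11 = 8.1818.

x_1* = 12.8, x_2* = 8.1818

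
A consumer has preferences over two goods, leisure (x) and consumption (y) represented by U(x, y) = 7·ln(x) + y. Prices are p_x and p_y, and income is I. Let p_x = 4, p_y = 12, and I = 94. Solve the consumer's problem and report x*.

x* = 21

MU_x = 7/x, MU_y = 1. Tangency: 7/x = p_x/p_y.
So x*(p_x,p_y) = 7·p_y/p_x, independent of income; and y* = (I − 7·p_y)/p_y.
At the given prices: x* = 7·12/4 = 21.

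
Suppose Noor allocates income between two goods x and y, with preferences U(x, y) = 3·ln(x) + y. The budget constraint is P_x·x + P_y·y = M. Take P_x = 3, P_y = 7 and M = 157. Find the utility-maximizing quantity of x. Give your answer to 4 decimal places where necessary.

MU_x = 3/x, MU_y = 1. Tangency: 3/x = P_x/P_y.
So x*(P_x,P_y) = 3·P_y/P_x, independent of income; and y* = (M − 3·P_y)/P_y.
At the given prices: x* = 3·7/3 = 7.

x* = 7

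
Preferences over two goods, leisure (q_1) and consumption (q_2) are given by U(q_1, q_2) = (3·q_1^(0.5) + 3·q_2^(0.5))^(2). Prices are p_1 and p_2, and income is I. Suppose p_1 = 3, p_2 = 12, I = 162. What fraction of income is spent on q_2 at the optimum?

share on q_2 = 0.2

MU_q_1 ∝ 3·q_1^(-0.5), MU_q_2 ∝ 3·q_2^(-0.5), so MRS = (q_2/q_1)^(0.5) = p_1/p_2.
Solve for the ratio: q_2/q_1 = [p_1/p_2]^(2).
With the ratio pinned down, the budget gives q_1* = I/(p_1 + p_2·(q_2/q_1)) and q_2* = (q_2/q_1)·q_1*.
Numerically q_2/q_1 = 0.0625, so q_1* = 162/(3 + 12·0.0625) = 43.2 and q_2* = 0.0625·43.2 = 2.7.
Expenditure on q_2: 12·2.7 = 32.4; share = 0.2.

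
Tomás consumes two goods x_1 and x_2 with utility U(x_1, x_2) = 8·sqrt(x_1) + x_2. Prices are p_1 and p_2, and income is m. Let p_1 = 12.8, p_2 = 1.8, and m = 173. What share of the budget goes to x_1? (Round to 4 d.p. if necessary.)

MU_x_1 = 4/√x_1, MU_x_2 = 1. Tangency: 4/√x_1 = p_1/p_2.
Thus x_1* = (4·p_2/p_1)² — independent of m — with the rest of income spent on x_2.
Plugging in: x_1* = (4·1.8/12.8)² = 0.3164, x_2* = 93.8611.
Expenditure on x_1: 12.8·0.3164 = 4.05; share = 0.0234.

share on x_1 = 0.0234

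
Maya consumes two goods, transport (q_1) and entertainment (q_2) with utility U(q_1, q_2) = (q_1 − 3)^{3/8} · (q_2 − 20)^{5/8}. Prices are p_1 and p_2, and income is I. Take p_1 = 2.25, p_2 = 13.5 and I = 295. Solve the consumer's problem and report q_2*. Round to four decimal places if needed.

This is Cobb-Douglas in (q_1−3, q_2−20): tangency gives 0.375·p_2·(q_2−20) = 0.625·p_1·(q_1−3).
Substituting into the budget: q_1* = 3 + 0.375·(I − 3·p_1 − 20·p_2)/p_1, and q_2* = 20 + 0.625·(…)/p_2.
Discretionary income = 295 − 3·2.25 − 20·13.5 = 18.25; q_2* = 20 + 0.625·18.25/13.5 = 20.8449.

q_2* = 20.8449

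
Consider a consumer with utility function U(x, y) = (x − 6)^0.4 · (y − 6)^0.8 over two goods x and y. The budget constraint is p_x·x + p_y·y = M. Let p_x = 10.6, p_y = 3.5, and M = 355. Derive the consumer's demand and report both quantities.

Let x' = x−6, y' = y−6. MRS = (1/2)·y'/x' = p_x/p_y.
Substituting into the budget: x* = 6 + 1/3·(M − 6·p_x − 6·p_y)/p_x, and y* = 6 + 2/3·(…)/p_y.
Discretionary income = 355 − 6·10.6 − 6·3.5 = 270.4; x* = 6 + 1/3·270.4/10.6 = 14.5031; y* = 6 + 2/3·270.4/3.5 = 57.5048.

x* = 14.5031, y* = 57.5048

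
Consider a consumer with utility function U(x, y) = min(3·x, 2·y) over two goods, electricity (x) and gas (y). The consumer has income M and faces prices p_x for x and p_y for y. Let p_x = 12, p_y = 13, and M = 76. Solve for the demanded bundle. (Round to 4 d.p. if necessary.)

x* = 2.4127, y* = 3.619

Leontief preferences: the optimum is at the kink where x/2 = y/3, i.e. y = (3/2)·x.
Budget: p_x·x + p_y·(3/2)·x = M, so (2·p_x + 3·p_y)·x = 2·M.
Demand: x*(p_x,p_y,M) = 2·M/(2·p_x + 3·p_y), y* = 3·M/(2·p_x + 3·p_y).
Here 2·12 + 3·13 = 63, giving x* = 2.4127 and y* = 3.619.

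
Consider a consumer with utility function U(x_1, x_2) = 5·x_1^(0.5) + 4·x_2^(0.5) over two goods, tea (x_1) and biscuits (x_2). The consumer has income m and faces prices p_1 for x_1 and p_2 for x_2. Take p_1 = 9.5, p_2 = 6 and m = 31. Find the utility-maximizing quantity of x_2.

MRS = MU_x_1/MU_x_2 = (5/4)·(x_2/x_1)^(0.5). Set equal to p_1/p_2.
Solve for the ratio: x_2/x_1 = [(4/5)·p_1/p_2]^(2).
With the ratio pinned down, the budget gives x_1* = m/(p_1 + p_2·(x_2/x_1)) and x_2* = (x_2/x_1)·x_1*.
Numerically x_2/x_1 = 1.604444, so x_1* = 31/(9.5 + 6·1.604444) = 1.6208 and x_2* = 1.604444·1.6208 = 2.6004.

x_2* = 2.6004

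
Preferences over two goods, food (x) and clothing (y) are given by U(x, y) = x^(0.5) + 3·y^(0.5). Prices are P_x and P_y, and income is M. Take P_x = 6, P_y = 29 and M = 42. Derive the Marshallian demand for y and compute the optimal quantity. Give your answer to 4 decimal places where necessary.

From the CES first-order condition, (1/3)·(y/x)^(0.5) = P_x/P_y.
Solve for the ratio: y/x = [3·P_x/P_y]^(2).
With the ratio pinned down, the budget gives x* = M/(P_x + P_y·(y/x)) and y* = (y/x)·x*.
Numerically y/x = 0.385256, so x* = 42/(6 + 29·0.385256) = 2.4458 and y* = 0.385256·2.4458 = 0.9423.

y* = 0.9423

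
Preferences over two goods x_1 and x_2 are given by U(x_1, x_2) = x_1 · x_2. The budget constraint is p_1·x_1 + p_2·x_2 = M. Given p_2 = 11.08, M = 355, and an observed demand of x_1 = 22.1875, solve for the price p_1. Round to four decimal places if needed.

The MRS is x_2/x_1. Set MRS = p_1/p_2.
So p_2·x_2 = p_1·x_1; combined with the budget, a share 0.5 of income goes to x_1.
Demand: x_1*(p_1,p_2,M) = 0.5·M/p_1 and x_2* = 0.5·M/p_2.
Set x_1* = 22.1875 in the demand function and solve for p_1: p_1 = 8.

p_1 = 8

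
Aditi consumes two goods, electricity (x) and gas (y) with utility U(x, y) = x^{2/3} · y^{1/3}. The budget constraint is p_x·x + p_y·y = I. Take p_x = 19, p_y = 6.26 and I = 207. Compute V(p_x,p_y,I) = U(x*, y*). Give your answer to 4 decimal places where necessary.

V = 8.3466

Tangency: MRS = 2·y/x = p_x/p_y.
Rearranging, p_y·y = (1/2)·p_x·x. Substituting into the budget gives p_x·x·(1 + (1/2)) = I.
Demand: x*(p_x,p_y,I) = 2/3·I/p_x and y* = 1/3·I/p_y.
At p_x=19, p_y=6.26, I=207: x* = 2/3·207/19 = 7.2632, y* = 11.0224.
Utility at the optimum: U(7.2632, 11.0224) = 8.3466.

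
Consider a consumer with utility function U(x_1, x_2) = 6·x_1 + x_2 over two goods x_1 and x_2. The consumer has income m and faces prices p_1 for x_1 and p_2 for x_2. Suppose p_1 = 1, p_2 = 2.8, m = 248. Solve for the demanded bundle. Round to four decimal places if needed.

Perfect substitutes: compare marginal utility per dollar. 6/p_1 vs 1/p_2 → 6 vs 0.3571.
x_1 gives more utility per dollar, so spend all income on x_1: x_1* = m/p_1, x_2* = 0.
Numerically: x_1* = 248, x_2* = 0.

x_1* = 248, x_2* = 0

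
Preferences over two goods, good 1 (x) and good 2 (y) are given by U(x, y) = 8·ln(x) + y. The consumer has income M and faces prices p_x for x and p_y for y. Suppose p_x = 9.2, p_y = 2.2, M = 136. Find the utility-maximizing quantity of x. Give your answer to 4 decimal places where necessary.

Set MRS = p_x/p_y: (8/x)/1 = p_x/p_y.
So x*(p_x,p_y) = 8·p_y/p_x, independent of income; and y* = (M − 8·p_y)/p_y.
At the given prices: x* = 8·2.2/9.2 = 1.913.

x* = 1.913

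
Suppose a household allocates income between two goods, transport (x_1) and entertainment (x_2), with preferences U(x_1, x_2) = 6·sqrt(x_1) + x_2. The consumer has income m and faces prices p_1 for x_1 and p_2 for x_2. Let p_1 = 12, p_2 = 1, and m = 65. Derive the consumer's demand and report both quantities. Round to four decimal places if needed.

Set MRS = p_1/p_2: 3·x_1^(−1/2) = p_1/p_2.
Thus x_1* = (3·p_2/p_1)² — independent of m — with the rest of income spent on x_2.
Plugging in: x_1* = (3·1/12)² = 0.0625, x_2* = 64.25.

x_1* = 0.0625, x_2* = 64.25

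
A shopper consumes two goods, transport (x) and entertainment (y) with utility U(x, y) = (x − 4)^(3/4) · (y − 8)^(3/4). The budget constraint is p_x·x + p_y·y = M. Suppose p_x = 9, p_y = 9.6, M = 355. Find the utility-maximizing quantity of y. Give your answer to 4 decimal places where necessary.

Let x' = x−4, y' = y−8. MRS = y'/x' = p_x/p_y.
After buying the subsistence bundle (4, 8), a share 0.5 of the remaining income goes to x: x* = 4 + 0.5·(M − 4p_x − 8p_y)/p_x.
Discretionary income = 355 − 4·9 − 8·9.6 = 242.2; y* = 8 + 0.5·242.2/9.6 = 20.6146.

y* = 20.6146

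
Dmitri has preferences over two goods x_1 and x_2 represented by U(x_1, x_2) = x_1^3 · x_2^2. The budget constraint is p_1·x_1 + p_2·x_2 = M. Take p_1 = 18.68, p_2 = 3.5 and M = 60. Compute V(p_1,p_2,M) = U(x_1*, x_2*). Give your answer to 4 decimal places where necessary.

At p_1=18.68, p_2=3.5, M=60: x_1* = 0.6·60/18.68 = 1.9272, x_2* = 6.8571.
Utility at the optimum: U(1.9272, 6.8571) = 336.5606.

V = 336.5606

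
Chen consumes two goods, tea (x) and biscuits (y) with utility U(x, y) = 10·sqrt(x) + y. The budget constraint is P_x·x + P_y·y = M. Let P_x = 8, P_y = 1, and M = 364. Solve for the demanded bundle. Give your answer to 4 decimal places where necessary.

x* = 0.3906, y* = 360.875

Solve: √x = 5·P_y/P_x, so x*(P_x,P_y) = (5·P_y/P_x)², and y* = (M − P_x·x*)/P_y.
Plugging in: x* = (5·1/8)² = 0.3906, y* = 360.875.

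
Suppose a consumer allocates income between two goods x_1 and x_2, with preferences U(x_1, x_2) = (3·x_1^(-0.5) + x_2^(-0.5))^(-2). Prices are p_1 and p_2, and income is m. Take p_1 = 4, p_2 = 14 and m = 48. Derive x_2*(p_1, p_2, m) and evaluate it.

With the ratio pinned down, the budget gives x_1* = m/(p_1 + p_2·(x_2/x_1)) and x_2* = (x_2/x_1)·x_1*.
Numerically x_2/x_1 = 0.208549, so x_1* = 48/(4 + 14·0.208549) = 6.9367 and x_2* = 0.208549·6.9367 = 1.4466.

x_2* = 1.4466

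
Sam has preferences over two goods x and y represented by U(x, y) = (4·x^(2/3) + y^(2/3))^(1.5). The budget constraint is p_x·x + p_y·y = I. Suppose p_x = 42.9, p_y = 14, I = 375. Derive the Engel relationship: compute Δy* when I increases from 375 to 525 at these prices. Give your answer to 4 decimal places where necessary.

Substitute y = (y/x)·x into the budget: x* = I/(p_x + p_y·(y/x)).
Numerically y/x = 0.449581, so x* = 375/(42.9 + 14·0.449581) = 7.6229 and y* = 0.449581·7.6229 = 3.4271.
At I' = 525: y* = 4.7979. Change: 4.7979 − 3.4271 = 1.3708.

Δy* = 1.3708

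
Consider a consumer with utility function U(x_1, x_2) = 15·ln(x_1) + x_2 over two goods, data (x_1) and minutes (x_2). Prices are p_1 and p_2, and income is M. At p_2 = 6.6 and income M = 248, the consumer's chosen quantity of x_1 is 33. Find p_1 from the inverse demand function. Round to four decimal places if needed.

Set MRS = p_1/p_2: (15/x_1)/1 = p_1/p_2.
So x_1*(p_1,p_2) = 15·p_2/p_1, independent of income; and x_2* = (M − 15·p_2)/p_2.
Set x_1* = 33 in the demand function and solve for p_1: p_1 = 3.

p_1 = 3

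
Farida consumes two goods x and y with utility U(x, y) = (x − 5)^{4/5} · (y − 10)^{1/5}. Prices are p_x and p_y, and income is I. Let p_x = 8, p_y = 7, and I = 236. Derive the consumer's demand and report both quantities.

x* = 17.6, y* = 13.6

This is Cobb-Douglas in (x−5, y−10): tangency gives 0.8·p_y·(y−10) = 0.2·p_x·(x−5).
Substituting into the budget: x* = 5 + 0.8·(I − 5·p_x − 10·p_y)/p_x, and y* = 10 + 0.2·(…)/p_y.
Discretionary income = 236 − 5·8 − 10·7 = 126; x* = 5 + 0.8·126/8 = 17.6; y* = 10 + 0.2·126/7 = 13.6.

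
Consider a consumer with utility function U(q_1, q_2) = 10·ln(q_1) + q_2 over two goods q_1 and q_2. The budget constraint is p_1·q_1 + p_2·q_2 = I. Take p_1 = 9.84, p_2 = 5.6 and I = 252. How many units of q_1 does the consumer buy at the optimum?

q_1* = 5.6911

Set MRS = p_1/p_2: (10/q_1)/1 = p_1/p_2.
So q_1*(p_1,p_2) = 10·p_2/p_1, independent of income; and q_2* = (I − 10·p_2)/p_2.
At the given prices: q_1* = 10·5.6/9.84 = 5.6911.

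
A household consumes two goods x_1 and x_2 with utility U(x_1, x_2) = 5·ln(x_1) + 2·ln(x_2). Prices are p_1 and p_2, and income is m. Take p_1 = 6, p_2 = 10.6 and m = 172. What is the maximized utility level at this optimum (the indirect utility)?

V = 18.1641

Tangency: MRS = (5/2)·x_2/x_1 = p_1/p_2.
So 5·p_2·x_2 = 2·p_1·x_1; combined with the budget, a share 5/7 of income goes to x_1.
Demand: x_1*(p_1,p_2,m) = 5/7·m/p_1 and x_2* = 2/7·m/p_2.
At p_1=6, p_2=10.6, m=172: x_1* = 5/7·172/6 = 20.4762, x_2* = 4.6361.
Utility at the optimum: U(20.4762, 4.6361) = 18.1641.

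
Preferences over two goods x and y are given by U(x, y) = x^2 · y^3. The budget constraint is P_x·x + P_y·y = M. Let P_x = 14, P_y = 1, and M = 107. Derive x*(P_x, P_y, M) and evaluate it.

Tangency: MRS = (2/3)·y/x = P_x/P_y.
Rearranging, P_y·y = (3/2)·P_x·x. Substituting into the budget gives P_x·x·(1 + (3/2)) = M.
Demand: x*(P_x,P_y,M) = 0.4·M/P_x and y* = 0.6·M/P_y.
At P_x=14, P_y=1, M=107: x* = 0.4·107/14 = 3.0571.

x* = 3.0571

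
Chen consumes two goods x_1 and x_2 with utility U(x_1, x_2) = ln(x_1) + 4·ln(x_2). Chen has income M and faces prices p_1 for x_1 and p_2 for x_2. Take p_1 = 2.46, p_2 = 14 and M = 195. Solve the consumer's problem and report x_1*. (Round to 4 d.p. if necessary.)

x_1* = 15.8537

Demand: x_1*(p_1,p_2,M) = 0.2·M/p_1 and x_2* = 0.8·M/p_2.
At p_1=2.46, p_2=14, M=195: x_1* = 0.2·195/2.46 = 15.8537.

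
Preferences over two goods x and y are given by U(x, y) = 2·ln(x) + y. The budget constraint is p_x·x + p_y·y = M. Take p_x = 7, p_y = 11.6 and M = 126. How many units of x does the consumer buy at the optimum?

x* = 3.3143

Set MRS = p_x/p_y: (2/x)/1 = p_x/p_y.
So x*(p_x,p_y) = 2·p_y/p_x, independent of income; and y* = (M − 2·p_y)/p_y.
At the given prices: x* = 2·11.6/7 = 3.3143.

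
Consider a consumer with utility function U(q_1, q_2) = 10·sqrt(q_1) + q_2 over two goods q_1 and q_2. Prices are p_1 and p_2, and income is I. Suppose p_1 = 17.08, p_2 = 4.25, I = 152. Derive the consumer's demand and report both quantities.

MU_q_1 = 5/√q_1, MU_q_2 = 1. Tangency: 5/√q_1 = p_1/p_2.
Thus q_1* = (5·p_2/p_1)² — independent of I — with the rest of income spent on q_2.
Plugging in: q_1* = (5·4.25/17.08)² = 1.5479, q_2* = 29.544.

q_1* = 1.5479, q_2* = 29.544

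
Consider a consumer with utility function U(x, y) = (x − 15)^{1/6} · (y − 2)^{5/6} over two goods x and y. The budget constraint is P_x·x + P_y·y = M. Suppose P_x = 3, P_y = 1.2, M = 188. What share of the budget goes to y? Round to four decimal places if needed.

share on y = 0.636

Let x' = x−15, y' = y−2. MRS = (1/5)·y'/x' = P_x/P_y.
After buying the subsistence bundle (15, 2), a share 1/6 of the remaining income goes to x: x* = 15 + 1/6·(M − 15P_x − 2P_y)/P_x.
Discretionary income = 188 − 15·3 − 2·1.2 = 140.6; x* = 15 + 1/6·140.6/3 = 22.8111; y* = 2 + 5/6·140.6/1.2 = 99.6389.
Expenditure on y: 1.2·99.6389 = 119.5667; share = 0.636.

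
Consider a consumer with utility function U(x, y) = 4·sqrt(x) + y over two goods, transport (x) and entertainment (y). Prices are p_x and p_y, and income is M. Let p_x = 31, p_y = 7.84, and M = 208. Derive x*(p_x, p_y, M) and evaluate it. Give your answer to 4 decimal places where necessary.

x* = 0.2558

Thus x* = (2·p_y/p_x)² — independent of M — with the rest of income spent on y.
Plugging in: x* = (2·7.84/31)² = 0.2558.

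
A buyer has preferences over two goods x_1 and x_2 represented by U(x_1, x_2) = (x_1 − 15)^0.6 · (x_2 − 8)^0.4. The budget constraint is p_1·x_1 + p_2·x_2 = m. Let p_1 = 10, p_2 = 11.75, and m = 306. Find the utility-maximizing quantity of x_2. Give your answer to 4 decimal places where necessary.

x_2* = 10.1106

Let x_1' = x_1−15, x_2' = x_2−8. MRS = (3/2)·x_2'/x_1' = p_1/p_2.
Substituting into the budget: x_1* = 15 + 0.6·(m − 15·p_1 − 8·p_2)/p_1, and x_2* = 8 + 0.4·(…)/p_2.
Discretionary income = 306 − 15·10 − 8·11.75 = 62; x_2* = 8 + 0.4·62/11.75 = 10.1106.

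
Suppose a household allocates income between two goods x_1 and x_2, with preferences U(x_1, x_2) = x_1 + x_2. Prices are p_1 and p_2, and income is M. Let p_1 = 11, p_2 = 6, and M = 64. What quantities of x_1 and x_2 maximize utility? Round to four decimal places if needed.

Linear utility — the consumer picks whichever good has higher MU/price: 1/11 = 0.0909 vs 1/6 = 0.1667.
x_2 gives more utility per dollar, so spend all income on x_2: x_2* = M/p_2, x_1* = 0.
Numerically: x_1* = 0, x_2* = 10.6667.

x_1* = 0, x_2* = 10.6667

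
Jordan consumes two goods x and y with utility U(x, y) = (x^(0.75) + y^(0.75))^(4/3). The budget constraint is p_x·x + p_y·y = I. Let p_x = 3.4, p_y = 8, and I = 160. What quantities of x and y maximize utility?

MRS = MU_x/MU_y = (y/x)^(0.25). Set equal to p_x/p_y.
Solve for the ratio: y/x = [p_x/p_y]^(4).
With the ratio pinned down, the budget gives x* = I/(p_x + p_y·(y/x)) and y* = (y/x)·x*.
Numerically y/x = 0.032625, so x* = 160/(3.4 + 8·0.032625) = 43.7039 and y* = 0.032625·43.7039 = 1.4259.

x* = 43.7039, y* = 1.4259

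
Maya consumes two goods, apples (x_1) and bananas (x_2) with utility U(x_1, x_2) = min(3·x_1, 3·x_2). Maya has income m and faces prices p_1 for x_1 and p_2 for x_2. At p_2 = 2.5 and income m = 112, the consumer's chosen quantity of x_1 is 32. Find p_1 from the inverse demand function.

p_1 = 1

Leontief preferences: the optimum is at the kink where x_1/3 = x_2/3, i.e. x_2 = x_1.
Budget: p_1·x_1 + p_2·x_1 = m, so (3·p_1 + 3·p_2)·x_1 = 3·m.
Demand: x_1*(p_1,p_2,m) = 3·m/(3·p_1 + 3·p_2), x_2* = 3·m/(3·p_1 + 3·p_2).
Set x_1* = 32 in the demand function and solve for p_1: p_1 = 1.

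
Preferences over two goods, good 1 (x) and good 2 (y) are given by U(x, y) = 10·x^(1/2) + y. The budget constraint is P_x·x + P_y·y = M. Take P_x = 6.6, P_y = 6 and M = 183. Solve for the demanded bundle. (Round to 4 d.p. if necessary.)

Set MRS = P_x/P_y: 5·x^(−1/2) = P_x/P_y.
Solve: √x = 5·P_y/P_x, so x*(P_x,P_y) = (5·P_y/P_x)², and y* = (M − P_x·x*)/P_y.
Plugging in: x* = (5·6/6.6)² = 20.6612, y* = 7.7727.

x* = 20.6612, y* = 7.7727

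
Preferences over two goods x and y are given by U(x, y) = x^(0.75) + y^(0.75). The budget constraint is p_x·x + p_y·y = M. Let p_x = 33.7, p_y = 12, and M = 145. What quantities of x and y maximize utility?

x* = 0.1859, y* = 11.5613

MRS = MU_x/MU_y = (y/x)^(0.25). Set equal to p_x/p_y.
Solve for the ratio: y/x = [p_x/p_y]^(4).
Substitute y = (y/x)·x into the budget: x* = M/(p_x + p_y·(y/x)).
Numerically y/x = 62.200606, so x* = 145/(33.7 + 12·62.200606) = 0.1859 and y* = 62.200606·0.1859 = 11.5613.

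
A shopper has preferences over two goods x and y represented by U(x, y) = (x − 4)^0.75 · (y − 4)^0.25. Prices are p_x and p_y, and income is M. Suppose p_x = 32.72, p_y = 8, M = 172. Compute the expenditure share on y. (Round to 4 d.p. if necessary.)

Let x' = x−4, y' = y−4. MRS = 3·y'/x' = p_x/p_y.
After buying the subsistence bundle (4, 4), a share 0.75 of the remaining income goes to x: x* = 4 + 0.75·(M − 4p_x − 4p_y)/p_x.
Discretionary income = 172 − 4·32.72 − 4·8 = 9.12; x* = 4 + 0.75·9.12/32.72 = 4.209; y* = 4 + 0.25·9.12/8 = 4.285.
Expenditure on y: 8·4.285 = 34.28; share = 0.1993.

share on y = 0.1993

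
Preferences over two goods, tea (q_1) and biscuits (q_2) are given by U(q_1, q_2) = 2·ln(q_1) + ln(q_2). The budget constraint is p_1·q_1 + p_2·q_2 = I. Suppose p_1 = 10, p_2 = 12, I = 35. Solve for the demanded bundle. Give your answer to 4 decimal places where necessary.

q_1* = 2.3333, q_2* = 0.9722

MU_q_1/MU_q_2 = (2·q_2)/(q_1); tangency sets this equal to p_1/p_2.
So 2·p_2·q_2 = p_1·q_1; combined with the budget, a share 2/3 of income goes to q_1.
Demand: q_1*(p_1,p_2,I) = 2/3·I/p_1 and q_2* = 1/3·I/p_2.
At p_1=10, p_2=12, I=35: q_1* = 2/3·35/10 = 2.3333, q_2* = 0.9722.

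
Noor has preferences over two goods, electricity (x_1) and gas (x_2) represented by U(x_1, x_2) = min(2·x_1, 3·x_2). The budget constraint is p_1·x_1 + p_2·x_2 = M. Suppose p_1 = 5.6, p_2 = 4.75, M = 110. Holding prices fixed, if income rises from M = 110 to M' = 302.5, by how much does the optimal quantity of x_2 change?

Δx_2* = 14.6388

With perfect complements, no substitution: consume in ratio x_1:x_2 = 3:2.
Budget: p_1·x_1 + p_2·(2/3)·x_1 = M, so (3·p_1 + 2·p_2)·x_1 = 3·M.
Demand: x_1*(p_1,p_2,M) = 3·M/(3·p_1 + 2·p_2), x_2* = 2·M/(3·p_1 + 2·p_2).
Here 3·5.6 + 2·4.75 = 26.3, giving x_2* = 8.365.
At M' = 302.5: x_2* = 23.0038. Change: 23.0038 − 8.365 = 14.6388.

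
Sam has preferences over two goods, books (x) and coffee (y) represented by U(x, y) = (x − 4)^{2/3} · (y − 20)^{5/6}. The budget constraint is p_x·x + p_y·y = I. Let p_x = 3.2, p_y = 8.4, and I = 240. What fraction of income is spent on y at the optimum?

share on y = 0.837

Discretionary income = 240 − 4·3.2 − 20·8.4 = 59.2; x* = 4 + 4/9·59.2/3.2 = 12.2222; y* = 20 + 5/9·59.2/8.4 = 23.9153.
Expenditure on y: 8.4·23.9153 = 200.8889; share = 0.837.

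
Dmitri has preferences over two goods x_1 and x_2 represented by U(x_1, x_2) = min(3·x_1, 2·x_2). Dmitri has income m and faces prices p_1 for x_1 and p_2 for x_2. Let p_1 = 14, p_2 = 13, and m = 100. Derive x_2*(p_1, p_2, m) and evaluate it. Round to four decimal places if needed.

Leontief preferences: the optimum is at the kink where x_1/2 = x_2/3, i.e. x_2 = (3/2)·x_1.
Budget: p_1·x_1 + p_2·(3/2)·x_1 = m, so (2·p_1 + 3·p_2)·x_1 = 2·m.
Demand: x_1*(p_1,p_2,m) = 2·m/(2·p_1 + 3·p_2), x_2* = 3·m/(2·p_1 + 3·p_2).
Here 2·14 + 3·13 = 67, giving x_2* = 4.4776.

x_2* = 4.4776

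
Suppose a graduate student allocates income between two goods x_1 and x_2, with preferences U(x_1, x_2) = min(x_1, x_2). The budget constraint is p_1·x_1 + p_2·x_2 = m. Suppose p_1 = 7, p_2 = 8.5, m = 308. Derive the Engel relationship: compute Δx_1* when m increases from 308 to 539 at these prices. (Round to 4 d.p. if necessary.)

Demand: x_1*(p_1,p_2,m) = m/(p_1 + p_2), x_2* = m/(p_1 + p_2).
Here 7 + 8.5 = 15.5, giving x_1* = 19.871.
At m' = 539: x_1* = 34.7742. Change: 34.7742 − 19.871 = 14.9032.

Δx_1* = 14.9032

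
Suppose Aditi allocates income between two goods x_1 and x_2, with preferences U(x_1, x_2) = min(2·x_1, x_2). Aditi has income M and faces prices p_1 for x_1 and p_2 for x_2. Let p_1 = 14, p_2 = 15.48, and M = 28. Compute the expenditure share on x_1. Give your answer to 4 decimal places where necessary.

With perfect complements, no substitution: consume in ratio x_1:x_2 = 1:2.
Budget: p_1·x_1 + p_2·2·x_1 = M, so (p_1 + 2·p_2)·x_1 = M.
Demand: x_1*(p_1,p_2,M) = M/(p_1 + 2·p_2), x_2* = 2·M/(p_1 + 2·p_2).
Here 14 + 2·15.48 = 44.96, giving x_1* = 0.6228 and x_2* = 1.2456.
Expenditure on x_1: 14·0.6228 = 8.7189; share = 0.3114.

share on x_1 = 0.3114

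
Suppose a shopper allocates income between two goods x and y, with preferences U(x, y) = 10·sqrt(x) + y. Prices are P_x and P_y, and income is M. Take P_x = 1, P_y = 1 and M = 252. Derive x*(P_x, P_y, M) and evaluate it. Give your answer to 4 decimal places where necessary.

x* = 25

MU_x = 5/√x, MU_y = 1. Tangency: 5/√x = P_x/P_y.
Thus x* = (5·P_y/P_x)² — independent of M — with the rest of income spent on y.
Plugging in: x* = (5·1/1)² = 25.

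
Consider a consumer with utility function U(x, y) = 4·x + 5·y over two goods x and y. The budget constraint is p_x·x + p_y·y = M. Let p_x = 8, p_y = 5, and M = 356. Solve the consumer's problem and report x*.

Perfect substitutes: compare marginal utility per dollar. 4/p_x vs 5/p_y → 0.5 vs 1.
y gives more utility per dollar, so spend all income on y: y* = M/p_y, x* = 0.
Numerically: x* = 0, y* = 71.2.

x* = 0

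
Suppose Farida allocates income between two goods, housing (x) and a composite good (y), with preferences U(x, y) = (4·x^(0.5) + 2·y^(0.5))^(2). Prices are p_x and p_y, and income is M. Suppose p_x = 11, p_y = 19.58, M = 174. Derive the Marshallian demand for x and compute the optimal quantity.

x* = 13.8701

Substitute y = (y/x)·x into the budget: x* = M/(p_x + p_y·(y/x)).
Numerically y/x = 0.078904, so x* = 174/(11 + 19.58·0.078904) = 13.8701.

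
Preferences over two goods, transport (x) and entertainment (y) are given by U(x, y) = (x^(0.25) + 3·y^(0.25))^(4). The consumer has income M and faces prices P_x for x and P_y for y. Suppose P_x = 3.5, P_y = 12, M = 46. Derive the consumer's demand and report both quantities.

x* = 3.3966, y* = 2.8427

From the CES first-order condition, (1/3)·(y/x)^(0.75) = P_x/P_y.
Solve for the ratio: y/x = [3·P_x/P_y]^(4/3).
Substitute y = (y/x)·x into the budget: x* = M/(P_x + P_y·(y/x)).
Numerically y/x = 0.836907, so x* = 46/(3.5 + 12·0.836907) = 3.3966 and y* = 0.836907·3.3966 = 2.8427.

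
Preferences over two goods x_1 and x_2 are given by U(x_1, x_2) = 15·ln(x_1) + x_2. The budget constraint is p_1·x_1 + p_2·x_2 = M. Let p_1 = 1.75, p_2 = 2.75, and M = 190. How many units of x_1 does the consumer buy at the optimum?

x_1* = 23.5714

MU_x_1 = 15/x_1, MU_x_2 = 1. Tangency: 15/x_1 = p_1/p_2.
So x_1*(p_1,p_2) = 15·p_2/p_1, independent of income; and x_2* = (M − 15·p_2)/p_2.
At the given prices: x_1* = 15·2.75/1.75 = 23.5714.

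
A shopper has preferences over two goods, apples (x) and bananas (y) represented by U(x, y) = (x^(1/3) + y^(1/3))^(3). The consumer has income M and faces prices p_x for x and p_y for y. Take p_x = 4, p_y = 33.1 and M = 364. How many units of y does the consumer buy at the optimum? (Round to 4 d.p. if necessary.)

From the CES first-order condition, (y/x)^(2/3) = p_x/p_y.
Hence y/x = (p_x/p_y)^(1/(2/3)), i.e. raised to the 1.5 power.
With the ratio pinned down, the budget gives x* = M/(p_x + p_y·(y/x)) and y* = (y/x)·x*.
Numerically y/x = 0.04201, so x* = 364/(4 + 33.1·0.04201) = 67.526 and y* = 0.04201·67.526 = 2.8367.

y* = 2.8367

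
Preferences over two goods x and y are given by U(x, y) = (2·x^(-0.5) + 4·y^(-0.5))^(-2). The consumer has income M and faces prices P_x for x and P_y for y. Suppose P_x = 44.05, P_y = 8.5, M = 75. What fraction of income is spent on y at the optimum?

MU_x ∝ 2·x^(-1.5), MU_y ∝ 4·y^(-1.5), so MRS = (1/2)·(y/x)^(1.5) = P_x/P_y.
Solve for the ratio: y/x = [2·P_x/P_y]^(2/3).
With the ratio pinned down, the budget gives x* = M/(P_x + P_y·(y/x)) and y* = (y/x)·x*.
Numerically y/x = 4.753768, so x* = 75/(44.05 + 8.5·4.753768) = 0.888 and y* = 4.753768·0.888 = 4.2215.
Expenditure on y: 8.5·4.2215 = 35.8825; share = 0.4784.

share on y = 0.4784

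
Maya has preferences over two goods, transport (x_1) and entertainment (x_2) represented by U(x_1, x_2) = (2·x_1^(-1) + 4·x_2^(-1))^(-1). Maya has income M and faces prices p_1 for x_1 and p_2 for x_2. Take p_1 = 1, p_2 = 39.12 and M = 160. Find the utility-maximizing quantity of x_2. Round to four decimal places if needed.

MU_x_1 ∝ 2·x_1^(-2), MU_x_2 ∝ 4·x_2^(-2), so MRS = (1/2)·(x_2/x_1)^(2) = p_1/p_2.
Solve for the ratio: x_2/x_1 = [2·p_1/p_2]^(0.5).
With the ratio pinned down, the budget gives x_1* = M/(p_1 + p_2·(x_2/x_1)) and x_2* = (x_2/x_1)·x_1*.
Numerically x_2/x_1 = 0.226108, so x_1* = 160/(1 + 39.12·0.226108) = 16.2513 and x_2* = 0.226108·16.2513 = 3.6746.

x_2* = 3.6746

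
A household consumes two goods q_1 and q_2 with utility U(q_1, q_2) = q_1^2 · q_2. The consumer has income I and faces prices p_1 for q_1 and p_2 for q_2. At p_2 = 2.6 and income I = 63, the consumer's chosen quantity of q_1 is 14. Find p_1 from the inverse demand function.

p_1 = 3

The MRS is 2·q_2/q_1. Set MRS = p_1/p_2.
Rearranging, p_2·q_2 = (1/2)·p_1·q_1. Substituting into the budget gives p_1·q_1·(1 + (1/2)) = I.
Demand: q_1*(p_1,p_2,I) = 2/3·I/p_1 and q_2* = 1/3·I/p_2.
Set q_1* = 14 in the demand function and solve for p_1: p_1 = 3.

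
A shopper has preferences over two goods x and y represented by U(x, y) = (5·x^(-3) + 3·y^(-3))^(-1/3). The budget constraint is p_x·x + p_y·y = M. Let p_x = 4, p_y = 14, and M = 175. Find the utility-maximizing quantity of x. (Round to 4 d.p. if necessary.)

From the CES first-order condition, (5/3)·(y/x)^(4) = p_x/p_y.
Solve for the ratio: y/x = [(3/5)·p_x/p_y]^(0.25).
Substitute y = (y/x)·x into the budget: x* = M/(p_x + p_y·(y/x)).
Numerically y/x = 0.643459, so x* = 175/(4 + 14·0.643459) = 13.4528.

x* = 13.4528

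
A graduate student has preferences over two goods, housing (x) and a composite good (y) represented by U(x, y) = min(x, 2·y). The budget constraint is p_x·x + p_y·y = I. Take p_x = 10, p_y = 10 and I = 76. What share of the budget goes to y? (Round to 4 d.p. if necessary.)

Leontief preferences: the optimum is at the kink where x/2 = y/1, i.e. y = (1/2)·x.
Budget: p_x·x + p_y·(1/2)·x = I, so (2·p_x + p_y)·x = 2·I.
Demand: x*(p_x,p_y,I) = 2·I/(2·p_x + p_y), y* = I/(2·p_x + p_y).
Here 2·10 + 10 = 30, giving x* = 5.0667 and y* = 2.5333.
Expenditure on y: 10·2.5333 = 25.3333; share = 0.3333.

share on y = 0.3333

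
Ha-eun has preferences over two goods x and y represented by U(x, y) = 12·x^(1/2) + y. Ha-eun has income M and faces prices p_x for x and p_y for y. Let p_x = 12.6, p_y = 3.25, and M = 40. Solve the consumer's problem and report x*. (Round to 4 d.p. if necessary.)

x* = 2.3951

Utility is quasi-linear in y; the FOC for x is 6/√x = p_x/p_y.
Solve: √x = 6·p_y/p_x, so x*(p_x,p_y) = (6·p_y/p_x)², and y* = (M − p_x·x*)/p_y.
Plugging in: x* = (6·3.25/12.6)² = 2.3951.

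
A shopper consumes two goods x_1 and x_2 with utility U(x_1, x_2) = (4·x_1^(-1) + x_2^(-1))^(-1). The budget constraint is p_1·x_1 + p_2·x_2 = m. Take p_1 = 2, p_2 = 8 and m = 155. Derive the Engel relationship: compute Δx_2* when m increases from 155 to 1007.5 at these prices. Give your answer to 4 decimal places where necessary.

Δx_2* = 53.2812

MU_x_1 ∝ 4·x_1^(-2), MU_x_2 ∝ x_2^(-2), so MRS = 4·(x_2/x_1)^(2) = p_1/p_2.
Hence x_2/x_1 = ((1/4)·p_1/p_2)^(1/(2)), i.e. raised to the 0.5 power.
With the ratio pinned down, the budget gives x_1* = m/(p_1 + p_2·(x_2/x_1)) and x_2* = (x_2/x_1)·x_1*.
Numerically x_2/x_1 = 0.25, so x_1* = 155/(2 + 8·0.25) = 38.75 and x_2* = 0.25·38.75 = 9.6875.
At m' = 1007.5: x_2* = 62.9688. Change: 62.9688 − 9.6875 = 53.2812.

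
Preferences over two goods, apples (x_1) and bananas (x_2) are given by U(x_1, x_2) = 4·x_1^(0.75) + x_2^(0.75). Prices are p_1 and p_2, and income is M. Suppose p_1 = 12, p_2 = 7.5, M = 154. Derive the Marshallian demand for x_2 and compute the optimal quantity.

From the CES first-order condition, 4·(x_2/x_1)^(0.25) = p_1/p_2.
Hence x_2/x_1 = ((1/4)·p_1/p_2)^(1/(0.25)), i.e. raised to the 4 power.
Substitute x_2 = (x_2/x_1)·x_1 into the budget: x_1* = M/(p_1 + p_2·(x_2/x_1)).
Numerically x_2/x_1 = 0.0256, so x_1* = 154/(12 + 7.5·0.0256) = 12.6312 and x_2* = 0.0256·12.6312 = 0.3234.

x_2* = 0.3234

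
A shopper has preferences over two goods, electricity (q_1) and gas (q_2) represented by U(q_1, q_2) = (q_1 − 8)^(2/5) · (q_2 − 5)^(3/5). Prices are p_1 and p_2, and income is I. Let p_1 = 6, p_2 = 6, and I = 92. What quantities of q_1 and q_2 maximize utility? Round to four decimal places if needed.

q_1* = 8.9333, q_2* = 6.4

Substituting into the budget: q_1* = 8 + 0.4·(I − 8·p_1 − 5·p_2)/p_1, and q_2* = 5 + 0.6·(…)/p_2.
Discretionary income = 92 − 8·6 − 5·6 = 14; q_1* = 8 + 0.4·14/6 = 8.9333; q_2* = 5 + 0.6·14/6 = 6.4.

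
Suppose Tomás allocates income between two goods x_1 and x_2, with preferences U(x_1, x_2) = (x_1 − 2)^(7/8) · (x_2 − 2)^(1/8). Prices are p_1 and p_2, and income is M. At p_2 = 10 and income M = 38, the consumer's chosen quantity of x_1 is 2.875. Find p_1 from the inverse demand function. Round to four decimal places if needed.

This is Cobb-Douglas in (x_1−2, x_2−2): tangency gives 0.875·p_2·(x_2−2) = 0.125·p_1·(x_1−2).
After buying the subsistence bundle (2, 2), a share 0.875 of the remaining income goes to x_1: x_1* = 2 + 0.875·(M − 2p_1 − 2p_2)/p_1.
Set x_1* = 2.875 in the demand function and solve for p_1: p_1 = 6.

p_1 = 6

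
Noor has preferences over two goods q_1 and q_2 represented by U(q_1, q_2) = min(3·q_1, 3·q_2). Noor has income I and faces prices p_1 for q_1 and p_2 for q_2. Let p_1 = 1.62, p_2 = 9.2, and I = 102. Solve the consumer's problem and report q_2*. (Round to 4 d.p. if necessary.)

Here 3·1.62 + 3·9.2 = 32.46, giving q_2* = 9.427.

q_2* = 9.427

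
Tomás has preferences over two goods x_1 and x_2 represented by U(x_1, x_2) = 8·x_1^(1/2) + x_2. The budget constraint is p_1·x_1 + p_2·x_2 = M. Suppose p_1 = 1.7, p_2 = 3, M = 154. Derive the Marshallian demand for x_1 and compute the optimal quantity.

x_1* = 49.827

Plugging in: x_1* = (4·3/1.7)² = 49.827.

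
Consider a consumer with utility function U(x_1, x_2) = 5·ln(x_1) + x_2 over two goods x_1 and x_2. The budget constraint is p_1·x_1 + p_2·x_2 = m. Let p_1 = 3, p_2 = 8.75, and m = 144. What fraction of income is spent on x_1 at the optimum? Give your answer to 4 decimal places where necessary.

At the given prices: x_1* = 5·8.75/3 = 14.5833, and x_2* = 11.4571.
Expenditure on x_1: 3·14.5833 = 43.75; share = 0.3038.

share on x_1 = 0.3038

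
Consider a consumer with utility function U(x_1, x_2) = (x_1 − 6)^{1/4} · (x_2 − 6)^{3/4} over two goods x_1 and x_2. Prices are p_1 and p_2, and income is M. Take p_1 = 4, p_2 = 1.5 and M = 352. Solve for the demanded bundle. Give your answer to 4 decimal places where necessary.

x_1* = 25.9375, x_2* = 165.5

MRS = (1/3)·(x_2−6)/(x_1−6). Tangency with p_1/p_2 gives x_2−6 = 3·(p_1/p_2)·(x_1−6).
Substituting into the budget: x_1* = 6 + 0.25·(M − 6·p_1 − 6·p_2)/p_1, and x_2* = 6 + 0.75·(…)/p_2.
Discretionary income = 352 − 6·4 − 6·1.5 = 319; x_1* = 6 + 0.25·319/4 = 25.9375; x_2* = 6 + 0.75·319/1.5 = 165.5.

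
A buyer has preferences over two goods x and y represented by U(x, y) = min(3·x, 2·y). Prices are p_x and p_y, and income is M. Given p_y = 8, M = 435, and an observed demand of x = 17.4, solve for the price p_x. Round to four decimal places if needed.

With perfect complements, no substitution: consume in ratio x:y = 2:3.
Budget: p_x·x + p_y·(3/2)·x = M, so (2·p_x + 3·p_y)·x = 2·M.
Demand: x*(p_x,p_y,M) = 2·M/(2·p_x + 3·p_y), y* = 3·M/(2·p_x + 3·p_y).
Set x* = 17.4 in the demand function and solve for p_x: p_x = 13.

p_x = 13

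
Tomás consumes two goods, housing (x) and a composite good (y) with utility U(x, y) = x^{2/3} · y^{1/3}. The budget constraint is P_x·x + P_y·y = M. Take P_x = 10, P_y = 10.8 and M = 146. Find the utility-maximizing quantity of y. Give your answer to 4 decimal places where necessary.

At P_x=10, P_y=10.8, M=146: y* = 1/3·146/10.8 = 4.5062.

y* = 4.5062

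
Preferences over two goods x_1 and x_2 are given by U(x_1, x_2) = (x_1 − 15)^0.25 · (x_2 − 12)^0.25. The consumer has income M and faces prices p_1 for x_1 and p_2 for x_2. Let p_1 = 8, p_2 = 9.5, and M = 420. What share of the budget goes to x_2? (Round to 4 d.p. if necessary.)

share on x_2 = 0.4929

This is Cobb-Douglas in (x_1−15, x_2−12): tangency gives 0.25·p_2·(x_2−12) = 0.25·p_1·(x_1−15).
Substituting into the budget: x_1* = 15 + 0.5·(M − 15·p_1 − 12·p_2)/p_1, and x_2* = 12 + 0.5·(…)/p_2.
Discretionary income = 420 − 15·8 − 12·9.5 = 186; x_1* = 15 + 0.5·186/8 = 26.625; x_2* = 12 + 0.5·186/9.5 = 21.7895.
Expenditure on x_2: 9.5·21.7895 = 207; share = 0.4929.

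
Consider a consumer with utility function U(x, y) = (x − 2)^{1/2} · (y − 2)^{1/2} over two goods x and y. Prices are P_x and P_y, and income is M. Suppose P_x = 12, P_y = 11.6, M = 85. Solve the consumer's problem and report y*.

y* = 3.6293

MRS = (y−2)/(x−2). Tangency with P_x/P_y gives y−2 = (P_x/P_y)·(x−2).
After buying the subsistence bundle (2, 2), a share 0.5 of the remaining income goes to x: x* = 2 + 0.5·(M − 2P_x − 2P_y)/P_x.
Discretionary income = 85 − 2·12 − 2·11.6 = 37.8; y* = 2 + 0.5·37.8/11.6 = 3.6293.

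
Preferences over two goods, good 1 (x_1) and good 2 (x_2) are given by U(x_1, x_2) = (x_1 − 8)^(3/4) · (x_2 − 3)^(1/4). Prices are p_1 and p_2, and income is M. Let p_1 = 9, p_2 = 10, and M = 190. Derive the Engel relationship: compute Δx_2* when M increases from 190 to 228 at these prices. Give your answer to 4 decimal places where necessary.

This is Cobb-Douglas in (x_1−8, x_2−3): tangency gives 0.75·p_2·(x_2−3) = 0.25·p_1·(x_1−8).
After buying the subsistence bundle (8, 3), a share 0.75 of the remaining income goes to x_1: x_1* = 8 + 0.75·(M − 8p_1 − 3p_2)/p_1.
Discretionary income = 190 − 8·9 − 3·10 = 88; x_2* = 3 + 0.25·88/10 = 5.2.
At M' = 228: x_2* = 6.15. Change: 6.15 − 5.2 = 0.95.

Δx_2* = 0.95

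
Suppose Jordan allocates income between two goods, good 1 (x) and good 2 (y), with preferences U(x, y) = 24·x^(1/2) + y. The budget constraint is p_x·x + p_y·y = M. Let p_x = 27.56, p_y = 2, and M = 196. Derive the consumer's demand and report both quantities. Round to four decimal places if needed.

Utility is quasi-linear in y; the FOC for x is 12/√x = p_x/p_y.
Thus x* = (12·p_y/p_x)² — independent of M — with the rest of income spent on y.
Plugging in: x* = (12·2/27.56)² = 0.7583, y* = 87.5501.

x* = 0.7583, y* = 87.5501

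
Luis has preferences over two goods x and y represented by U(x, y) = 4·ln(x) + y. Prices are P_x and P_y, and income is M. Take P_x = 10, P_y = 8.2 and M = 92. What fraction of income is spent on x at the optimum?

share on x = 0.3565

MU_x = 4/x, MU_y = 1. Tangency: 4/x = P_x/P_y.
So x*(P_x,P_y) = 4·P_y/P_x, independent of income; and y* = (M − 4·P_y)/P_y.
At the given prices: x* = 4·8.2/10 = 3.28, and y* = 7.2195.
Expenditure on x: 10·3.28 = 32.8; share = 0.3565.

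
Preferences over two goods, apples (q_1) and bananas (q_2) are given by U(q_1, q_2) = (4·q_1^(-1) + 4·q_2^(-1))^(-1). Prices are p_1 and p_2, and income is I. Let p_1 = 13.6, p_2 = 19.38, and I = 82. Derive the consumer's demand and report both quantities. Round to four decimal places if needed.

Substitute q_2 = (q_2/q_1)·q_1 into the budget: q_1* = I/(p_1 + p_2·(q_2/q_1)).
Numerically q_2/q_1 = 0.837708, so q_1* = 82/(13.6 + 19.38·0.837708) = 2.7485 and q_2* = 0.837708·2.7485 = 2.3024.

q_1* = 2.7485, q_2* = 2.3024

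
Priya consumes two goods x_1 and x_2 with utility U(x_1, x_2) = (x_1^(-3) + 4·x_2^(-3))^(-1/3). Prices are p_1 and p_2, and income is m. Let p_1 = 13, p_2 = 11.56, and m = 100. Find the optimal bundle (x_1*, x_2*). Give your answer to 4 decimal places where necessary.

MRS = MU_x_1/MU_x_2 = (1/4)·(x_2/x_1)^(4). Set equal to p_1/p_2.
Hence x_2/x_1 = (4·p_1/p_2)^(1/(4)), i.e. raised to the 0.25 power.
Substitute x_2 = (x_2/x_1)·x_1 into the budget: x_1* = m/(p_1 + p_2·(x_2/x_1)).
Numerically x_2/x_1 = 1.456335, so x_1* = 100/(13 + 11.56·1.456335) = 3.3517 and x_2* = 1.456335·3.3517 = 4.8813.

x_1* = 3.3517, x_2* = 4.8813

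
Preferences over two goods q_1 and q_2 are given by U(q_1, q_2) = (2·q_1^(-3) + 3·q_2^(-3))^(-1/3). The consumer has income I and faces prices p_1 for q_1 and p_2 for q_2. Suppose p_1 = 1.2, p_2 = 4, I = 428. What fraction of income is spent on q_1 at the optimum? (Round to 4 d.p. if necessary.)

MU_q_1 ∝ 2·q_1^(-4), MU_q_2 ∝ 3·q_2^(-4), so MRS = (2/3)·(q_2/q_1)^(4) = p_1/p_2.
Hence q_2/q_1 = ((3/2)·p_1/p_2)^(1/(4)), i.e. raised to the 0.25 power.
With the ratio pinned down, the budget gives q_1* = I/(p_1 + p_2·(q_2/q_1)) and q_2* = (q_2/q_1)·q_1*.
Numerically q_2/q_1 = 0.819036, so q_1* = 428/(1.2 + 4·0.819036) = 95.618 and q_2* = 0.819036·95.618 = 78.3146.
Expenditure on q_1: 1.2·95.618 = 114.7416; share = 0.2681.

share on q_1 = 0.2681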